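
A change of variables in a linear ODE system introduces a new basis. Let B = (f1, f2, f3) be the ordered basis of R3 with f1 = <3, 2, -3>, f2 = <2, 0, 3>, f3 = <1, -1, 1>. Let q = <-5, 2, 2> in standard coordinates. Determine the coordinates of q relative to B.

We seek scalars with c_1 f1 + ... + c_3 f3 = q; equivalently solve M c = q where the columns of M are f1, ..., f3.
Gaussian elimination on [M | q] yields c = (-1, 1, -4).
Check: -f1 + f2 - 4f3 = <-5, 2, 2>.

<-1, 1, -4>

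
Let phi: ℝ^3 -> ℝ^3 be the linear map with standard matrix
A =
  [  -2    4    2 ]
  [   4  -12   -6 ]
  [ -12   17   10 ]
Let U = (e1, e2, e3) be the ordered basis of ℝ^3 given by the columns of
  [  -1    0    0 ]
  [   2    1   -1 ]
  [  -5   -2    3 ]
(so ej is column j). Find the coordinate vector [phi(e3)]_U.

<-2, -3, -1>

Column 3 of [phi]_U is the U-coordinate vector of phi(e3).
In standard coordinates phi(e3) = A e3 = <2, -6, 13>.
Converting to U: <2, -6, 13> = -2e1 - 3e2 - e3, so the coordinate vector is <-2, -3, -1>.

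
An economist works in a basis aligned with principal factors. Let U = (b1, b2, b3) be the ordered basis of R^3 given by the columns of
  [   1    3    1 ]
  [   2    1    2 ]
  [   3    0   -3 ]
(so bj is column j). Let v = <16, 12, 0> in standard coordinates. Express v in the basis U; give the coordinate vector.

[v]_U is the unique c with M c = v, where M has columns b1, ..., b3.
Row-reducing the augmented matrix [M | v] gives c = (2, 4, 2).
Check: 2b1 + 4b2 + 2b3 = <16, 12, 0>.

<2, 4, 2>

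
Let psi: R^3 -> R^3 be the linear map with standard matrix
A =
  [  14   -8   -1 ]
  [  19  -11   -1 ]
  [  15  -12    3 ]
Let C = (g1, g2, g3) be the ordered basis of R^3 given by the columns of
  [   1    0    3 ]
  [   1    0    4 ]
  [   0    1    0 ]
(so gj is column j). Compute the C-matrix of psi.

The j-th column of [psi]_C is [psi(gj)]_C.
psi(g1) = A g1 = <6, 8, 3> = 0·g1 + 3g2 + 2g3, so column 1 is <0, 3, 2>.
Repeating for g2, g3 and assembling the columns gives [[0, -1, 1], [3, 3, -3], [2, 0, 3]].

[[0, -1, 1], [3, 3, -3], [2, 0, 3]]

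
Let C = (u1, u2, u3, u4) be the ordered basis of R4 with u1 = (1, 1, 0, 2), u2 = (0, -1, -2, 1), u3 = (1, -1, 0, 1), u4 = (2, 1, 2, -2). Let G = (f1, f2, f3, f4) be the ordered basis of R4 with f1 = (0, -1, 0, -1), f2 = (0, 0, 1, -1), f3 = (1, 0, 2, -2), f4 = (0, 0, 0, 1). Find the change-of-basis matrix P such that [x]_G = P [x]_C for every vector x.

[[-1, 1, 1, -1], [-2, -2, -2, -2], [1, 0, 1, 2], [1, 0, 2, -1]]

Column j of P is [uj]_G, since P maps C-coordinates to G-coordinates.
Expressing u1 in G: u1 = -f1 - 2f2 + f3 + f4, so column 1 of P is (-1, -2, 1, 1).
Doing the same for each uj gives P = [[-1, 1, 1, -1], [-2, -2, -2, -2], [1, 0, 1, 2], [1, 0, 2, -1]].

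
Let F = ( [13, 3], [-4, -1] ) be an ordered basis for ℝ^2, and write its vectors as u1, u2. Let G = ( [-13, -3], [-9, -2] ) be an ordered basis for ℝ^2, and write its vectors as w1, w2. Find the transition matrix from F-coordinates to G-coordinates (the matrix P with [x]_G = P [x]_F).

Let M have columns uj and N have columns wj. Then for every x, N [x]_G = x = M [x]_F, so P = N^(-1) M.
Since det N = -1, N^(-1) has integer entries; multiplying gives P = [[-1, 1], [0, -1]].

[[-1, 1], [0, -1]]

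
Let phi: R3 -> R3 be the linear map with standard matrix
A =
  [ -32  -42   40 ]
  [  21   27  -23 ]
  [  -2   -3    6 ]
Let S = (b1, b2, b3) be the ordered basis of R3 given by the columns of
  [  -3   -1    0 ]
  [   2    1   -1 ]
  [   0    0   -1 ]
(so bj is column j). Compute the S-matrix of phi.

With P the matrix whose columns are b1, ..., b3, [phi]_S = P^(-1) A P.
Column by column: phi(b1) = A b1 = [12, -9, 0]; its S-coordinates [-3, -3, 0] give column 1.
Continuing for each basis vector yields [phi]_S = [[-3, 3, -1], [-3, 1, 1], [0, 1, 3]].

[[-3, 3, -1], [-3, 1, 1], [0, 1, 3]]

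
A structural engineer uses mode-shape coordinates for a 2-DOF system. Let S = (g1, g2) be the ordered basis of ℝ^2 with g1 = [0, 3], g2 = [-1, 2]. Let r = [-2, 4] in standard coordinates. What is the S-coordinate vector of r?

[0, 2]

We seek scalars with c_1 g1 + c_2 g2 = r; equivalently solve M c = r where the columns of M are g1, g2.
System: 0c_1 - c_2 = -2, 3c_1 + 2c_2 = 4; solving gives c_1 = 0, c_2 = 2.
Check: 0·g1 + 2g2 = [-2, 4].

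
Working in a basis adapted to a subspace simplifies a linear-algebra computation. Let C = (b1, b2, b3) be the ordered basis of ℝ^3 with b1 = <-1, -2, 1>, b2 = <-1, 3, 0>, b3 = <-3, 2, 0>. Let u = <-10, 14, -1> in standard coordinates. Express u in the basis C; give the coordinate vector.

<-1, 2, 3>

Write u = c_1 b1 + ... + c_3 b3 and solve for the c_i.
Solving this 3x3 system gives c = (-1, 2, 3).
Check: -b1 + 2b2 + 3b3 = <-10, 14, -1>.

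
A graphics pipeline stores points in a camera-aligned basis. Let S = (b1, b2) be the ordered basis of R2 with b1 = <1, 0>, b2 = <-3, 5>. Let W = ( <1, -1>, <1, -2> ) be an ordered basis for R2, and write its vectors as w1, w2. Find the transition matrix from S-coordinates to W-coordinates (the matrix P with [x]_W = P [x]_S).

[[2, -1], [-1, -2]]

Take x = bj: its S-coordinates are the j-th standard unit vector, so P e_j — column j of P — equals [bj]_W.
b1 = 2w1 - w2, giving column 1 = <2, -1>; repeating for each j gives P = [[2, -1], [-1, -2]].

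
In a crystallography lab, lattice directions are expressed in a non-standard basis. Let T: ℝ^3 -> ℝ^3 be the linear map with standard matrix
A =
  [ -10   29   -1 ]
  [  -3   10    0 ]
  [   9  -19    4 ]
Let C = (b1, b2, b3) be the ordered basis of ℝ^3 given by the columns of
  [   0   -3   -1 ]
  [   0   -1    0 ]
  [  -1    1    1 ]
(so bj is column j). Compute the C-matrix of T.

[[3, 2, 2], [0, 1, -3], [-1, -3, 0]]

Let P have columns b1, ..., b3. Then [T]_C = P^(-1) A P.
Here det P = 1, so P^(-1) is integer; computing A P first and then P^(-1)(A P) gives [[3, 2, 2], [0, 1, -3], [-1, -3, 0]].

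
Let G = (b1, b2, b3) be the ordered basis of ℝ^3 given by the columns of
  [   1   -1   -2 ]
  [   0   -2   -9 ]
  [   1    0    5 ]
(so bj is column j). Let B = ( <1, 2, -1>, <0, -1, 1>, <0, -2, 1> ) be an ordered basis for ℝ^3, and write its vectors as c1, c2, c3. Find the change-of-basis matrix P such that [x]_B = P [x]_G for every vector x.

[[1, -1, -2], [2, -2, 1], [0, 1, 2]]

Let M have columns bj and N have columns cj. Then for every x, N [x]_B = x = M [x]_G, so P = N^(-1) M.
Since det N = 1, N^(-1) has integer entries; multiplying gives P = [[1, -1, -2], [2, -2, 1], [0, 1, 2]].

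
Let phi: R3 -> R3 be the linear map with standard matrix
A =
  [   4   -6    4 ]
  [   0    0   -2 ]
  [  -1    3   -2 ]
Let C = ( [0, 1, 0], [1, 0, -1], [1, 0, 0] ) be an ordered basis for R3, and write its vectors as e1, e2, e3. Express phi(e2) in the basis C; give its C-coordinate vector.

[2, -1, 1]

Column 2 of [phi]_C is the C-coordinate vector of phi(e2).
In standard coordinates phi(e2) = A e2 = [0, 2, 1].
Converting to C: [0, 2, 1] = 2e1 - e2 + e3, so the coordinate vector is [2, -1, 1].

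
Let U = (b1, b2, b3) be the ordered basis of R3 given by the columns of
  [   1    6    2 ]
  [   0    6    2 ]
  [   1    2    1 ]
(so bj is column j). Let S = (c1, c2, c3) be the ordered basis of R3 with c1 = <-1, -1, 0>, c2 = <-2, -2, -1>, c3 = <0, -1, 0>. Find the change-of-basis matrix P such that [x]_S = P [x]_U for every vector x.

Column j of P is [bj]_S, since P maps U-coordinates to S-coordinates.
Expressing b1 in S: b1 = c1 - c2 + c3, so column 1 of P is <1, -1, 1>.
Doing the same for each bj gives P = [[1, -2, 0], [-1, -2, -1], [1, 0, 0]].

[[1, -2, 0], [-1, -2, -1], [1, 0, 0]]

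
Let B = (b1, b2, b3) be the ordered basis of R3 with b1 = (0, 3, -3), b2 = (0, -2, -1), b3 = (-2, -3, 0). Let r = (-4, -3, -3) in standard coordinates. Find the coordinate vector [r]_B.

(1, 0, 2)

Write r = c_1 b1 + ... + c_3 b3 and solve for the c_i.
Solving this 3x3 system gives c = (1, 0, 2).
Check: b1 + 0·b2 + 2b3 = (-4, -3, -3).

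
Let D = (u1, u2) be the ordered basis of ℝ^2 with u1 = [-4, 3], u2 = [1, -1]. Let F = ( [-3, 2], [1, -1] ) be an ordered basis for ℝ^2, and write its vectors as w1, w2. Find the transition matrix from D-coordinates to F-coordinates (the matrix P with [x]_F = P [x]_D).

Column j of P is [uj]_F, since P maps D-coordinates to F-coordinates.
Expressing u1 in F: u1 = w1 - w2, so column 1 of P is [1, -1].
Doing the same for each uj gives P = [[1, 0], [-1, 1]].

[[1, 0], [-1, 1]]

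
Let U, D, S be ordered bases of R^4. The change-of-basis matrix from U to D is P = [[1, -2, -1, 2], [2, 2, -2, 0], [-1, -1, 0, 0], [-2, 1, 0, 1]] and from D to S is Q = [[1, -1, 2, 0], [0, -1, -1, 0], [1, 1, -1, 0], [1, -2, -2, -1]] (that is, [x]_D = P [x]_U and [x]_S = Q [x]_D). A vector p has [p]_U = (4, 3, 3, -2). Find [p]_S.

First [p]_D = P [p]_U = (-9, 8, -7, -7).
Then [p]_S = Q [p]_D = (-31, -1, 6, -4).

(-31, -1, 6, -4)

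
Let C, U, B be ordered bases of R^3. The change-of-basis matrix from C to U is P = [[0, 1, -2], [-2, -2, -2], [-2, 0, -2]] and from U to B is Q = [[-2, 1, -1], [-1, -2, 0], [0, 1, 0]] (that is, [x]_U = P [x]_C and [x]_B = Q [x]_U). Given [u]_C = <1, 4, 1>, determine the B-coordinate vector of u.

<-12, 22, -12>

Composing the changes, [u]_B = Q P [u]_C.
Q P = [[0, -4, 4], [4, 3, 6], [-2, -2, -2]]; applying this to <1, 4, 1> gives <-12, 22, -12>.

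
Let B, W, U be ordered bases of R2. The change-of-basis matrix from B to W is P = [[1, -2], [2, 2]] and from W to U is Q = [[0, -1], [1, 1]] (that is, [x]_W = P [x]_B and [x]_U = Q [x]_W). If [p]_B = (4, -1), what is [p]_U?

Composing the changes, [p]_U = Q P [p]_B.
Q P = [[-2, -2], [3, 0]]; applying this to (4, -1) gives (-6, 12).

(-6, 12)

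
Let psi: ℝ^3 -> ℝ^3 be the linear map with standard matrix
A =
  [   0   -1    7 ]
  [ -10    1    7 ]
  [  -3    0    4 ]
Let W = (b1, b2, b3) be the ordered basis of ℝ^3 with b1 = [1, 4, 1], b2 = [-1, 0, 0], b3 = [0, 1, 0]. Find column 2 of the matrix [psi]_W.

[3, 3, -2]

Column 2 of [psi]_W is the W-coordinate vector of psi(b2).
In standard coordinates psi(b2) = A b2 = [0, 10, 3].
Converting to W: [0, 10, 3] = 3b1 + 3b2 - 2b3, so the coordinate vector is [3, 3, -2].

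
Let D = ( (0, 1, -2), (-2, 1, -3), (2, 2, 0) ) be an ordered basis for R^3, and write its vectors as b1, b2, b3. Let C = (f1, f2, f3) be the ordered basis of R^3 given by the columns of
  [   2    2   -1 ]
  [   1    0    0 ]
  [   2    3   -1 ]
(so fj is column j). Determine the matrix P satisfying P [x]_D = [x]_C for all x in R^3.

Let M have columns bj and N have columns fj. Then for every x, N [x]_C = x = M [x]_D, so P = N^(-1) M.
Since det N = -1, N^(-1) has integer entries; multiplying gives P = [[1, 1, 2], [-2, -1, -2], [-2, 2, -2]].

[[1, 1, 2], [-2, -1, -2], [-2, 2, -2]]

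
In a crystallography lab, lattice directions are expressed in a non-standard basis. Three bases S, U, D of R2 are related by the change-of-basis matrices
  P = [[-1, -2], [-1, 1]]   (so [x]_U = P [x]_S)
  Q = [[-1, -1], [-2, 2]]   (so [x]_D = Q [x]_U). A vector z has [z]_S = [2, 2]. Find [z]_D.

Composing the changes, [z]_D = Q P [z]_S.
Q P = [[2, 1], [0, 6]]; applying this to [2, 2] gives [6, 12].

[6, 12]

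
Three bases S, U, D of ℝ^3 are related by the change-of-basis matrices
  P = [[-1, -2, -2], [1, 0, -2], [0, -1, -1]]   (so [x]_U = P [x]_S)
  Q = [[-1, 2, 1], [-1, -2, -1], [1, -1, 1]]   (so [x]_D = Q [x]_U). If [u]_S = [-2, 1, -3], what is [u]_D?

[4, -16, 4]

First [u]_U = P [u]_S = [6, 4, 2].
Then [u]_D = Q [u]_U = [4, -16, 4].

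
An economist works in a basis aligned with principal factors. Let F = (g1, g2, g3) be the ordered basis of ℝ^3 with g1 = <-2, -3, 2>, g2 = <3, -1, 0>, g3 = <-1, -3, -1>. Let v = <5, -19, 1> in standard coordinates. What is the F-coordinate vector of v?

[v]_F is the unique c with M c = v, where M has columns g1, ..., g3.
Row-reducing the augmented matrix [M | v] gives c = (2, 4, 3).
Check: 2g1 + 4g2 + 3g3 = <5, -19, 1>.

<2, 4, 3>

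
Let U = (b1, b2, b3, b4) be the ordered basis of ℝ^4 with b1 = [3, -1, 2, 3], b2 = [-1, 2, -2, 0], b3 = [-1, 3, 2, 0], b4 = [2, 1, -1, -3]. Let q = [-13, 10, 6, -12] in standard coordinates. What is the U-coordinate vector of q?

[q]_U is the unique c with M c = q, where M has columns b1, ..., b4.
Solving this 4x4 system gives c = (-4, -3, 4, 0).
Check: -4b1 - 3b2 + 4b3 + 0·b4 = [-13, 10, 6, -12].

[-4, -3, 4, 0]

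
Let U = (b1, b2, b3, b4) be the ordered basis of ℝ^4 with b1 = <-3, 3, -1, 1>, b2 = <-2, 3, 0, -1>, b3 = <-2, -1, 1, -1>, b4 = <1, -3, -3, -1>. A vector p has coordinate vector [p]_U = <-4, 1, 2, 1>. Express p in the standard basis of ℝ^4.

<7, -14, 3, -8>

The coordinates say p = -4b1 + b2 + 2b3 + b4; adding the scaled basis vectors gives <7, -14, 3, -8>.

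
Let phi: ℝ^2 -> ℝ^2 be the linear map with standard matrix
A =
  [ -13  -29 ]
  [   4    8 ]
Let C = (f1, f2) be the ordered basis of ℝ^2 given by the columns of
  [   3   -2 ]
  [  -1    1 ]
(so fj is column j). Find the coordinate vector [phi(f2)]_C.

Column 2 of [phi]_C is the C-coordinate vector of phi(f2).
In standard coordinates phi(f2) = A f2 = (-3, 0).
Converting to C: (-3, 0) = -3f1 - 3f2, so the coordinate vector is (-3, -3).

(-3, -3)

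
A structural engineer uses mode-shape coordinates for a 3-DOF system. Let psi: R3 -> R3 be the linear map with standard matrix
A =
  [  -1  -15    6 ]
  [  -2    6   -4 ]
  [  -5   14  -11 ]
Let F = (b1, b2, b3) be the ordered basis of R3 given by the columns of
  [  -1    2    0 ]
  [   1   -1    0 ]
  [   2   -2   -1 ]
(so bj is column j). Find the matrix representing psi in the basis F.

Let P have columns b1, ..., b3. Then [psi]_F = P^(-1) A P.
Here det P = 1, so P^(-1) is integer; computing A P first and then P^(-1)(A P) gives [[-2, -3, 2], [-2, -1, -2], [3, -2, -3]].

[[-2, -3, 2], [-2, -1, -2], [3, -2, -3]]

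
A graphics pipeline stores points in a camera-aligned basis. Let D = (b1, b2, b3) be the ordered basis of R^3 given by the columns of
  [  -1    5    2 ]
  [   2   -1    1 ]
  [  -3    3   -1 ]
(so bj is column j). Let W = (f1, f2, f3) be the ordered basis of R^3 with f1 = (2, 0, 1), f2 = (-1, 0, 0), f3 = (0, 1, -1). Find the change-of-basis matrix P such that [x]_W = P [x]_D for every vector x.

[[-1, 2, 0], [-1, -1, -2], [2, -1, 1]]

Take x = bj: its D-coordinates are the j-th standard unit vector, so P e_j — column j of P — equals [bj]_W.
b1 = -f1 - f2 + 2f3, giving column 1 = (-1, -1, 2); repeating for each j gives P = [[-1, 2, 0], [-1, -1, -2], [2, -1, 1]].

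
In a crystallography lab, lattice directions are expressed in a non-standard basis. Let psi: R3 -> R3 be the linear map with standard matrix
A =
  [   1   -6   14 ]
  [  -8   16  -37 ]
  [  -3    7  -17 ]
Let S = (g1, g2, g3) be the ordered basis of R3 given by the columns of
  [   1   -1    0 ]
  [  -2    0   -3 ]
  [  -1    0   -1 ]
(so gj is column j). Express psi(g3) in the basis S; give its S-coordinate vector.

(1, -3, 3)

Compute psi(g3) = A g3 = (4, -11, -4) in standard coordinates.
Then write this in S-coordinates: solve for y in y_1 g1 + ... + y_3 g3 = (4, -11, -4).
This gives y = (1, -3, 3), which is column 3 of [psi]_S.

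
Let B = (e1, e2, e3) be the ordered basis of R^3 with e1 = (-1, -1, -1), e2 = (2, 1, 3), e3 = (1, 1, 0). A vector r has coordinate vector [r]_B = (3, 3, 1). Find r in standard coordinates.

(4, 1, 6)

By definition r = 3e1 + 3e2 + e3.
Summing componentwise gives (4, 1, 6).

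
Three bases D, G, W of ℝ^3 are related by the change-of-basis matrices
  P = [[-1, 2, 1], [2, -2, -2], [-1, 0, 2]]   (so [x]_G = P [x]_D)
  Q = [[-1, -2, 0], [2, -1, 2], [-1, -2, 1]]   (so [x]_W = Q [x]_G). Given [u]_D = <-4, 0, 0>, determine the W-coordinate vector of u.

Apply P to get G-coordinates <4, -8, 4>, then Q to get W-coordinates.
The result is [u]_W = <12, 24, 16>.

<12, 24, 16>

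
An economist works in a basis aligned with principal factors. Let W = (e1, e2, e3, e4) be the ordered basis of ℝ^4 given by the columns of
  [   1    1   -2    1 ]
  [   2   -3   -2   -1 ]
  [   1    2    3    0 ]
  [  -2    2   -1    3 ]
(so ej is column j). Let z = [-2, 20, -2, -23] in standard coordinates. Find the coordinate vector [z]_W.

Write z = c_1 e1 + ... + c_4 e4 and solve for the c_i.
Row-reducing the augmented matrix [M | z] gives c = (4, -3, 0, -3).
Check: 4e1 - 3e2 + 0·e3 - 3e4 = [-2, 20, -2, -23].

[4, -3, 0, -3]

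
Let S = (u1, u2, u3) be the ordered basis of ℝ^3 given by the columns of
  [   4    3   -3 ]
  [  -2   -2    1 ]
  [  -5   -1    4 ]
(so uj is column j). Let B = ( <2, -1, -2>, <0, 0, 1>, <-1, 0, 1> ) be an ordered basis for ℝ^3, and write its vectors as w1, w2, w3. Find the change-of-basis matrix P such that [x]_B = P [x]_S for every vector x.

[[2, 2, -1], [-1, 2, 1], [0, 1, 1]]

Take x = uj: its S-coordinates are the j-th standard unit vector, so P e_j — column j of P — equals [uj]_B.
u1 = 2w1 - w2 + 0·w3, giving column 1 = <2, -1, 0>; repeating for each j gives P = [[2, 2, -1], [-1, 2, 1], [0, 1, 1]].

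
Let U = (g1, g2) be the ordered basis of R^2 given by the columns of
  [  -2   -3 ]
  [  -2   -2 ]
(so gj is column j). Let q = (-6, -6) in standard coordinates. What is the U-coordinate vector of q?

(3, 0)

[q]_U is the unique c with M c = q, where M has columns g1, g2.
System: -2c_1 - 3c_2 = -6, -2c_1 - 2c_2 = -6; solving gives c_1 = 3, c_2 = 0.
Check: 3g1 + 0·g2 = (-6, -6).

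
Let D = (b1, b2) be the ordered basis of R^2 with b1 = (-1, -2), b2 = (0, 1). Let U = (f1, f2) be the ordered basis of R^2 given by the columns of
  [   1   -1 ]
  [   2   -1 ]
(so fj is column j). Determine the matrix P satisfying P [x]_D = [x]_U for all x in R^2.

Column j of P is [bj]_U, since P maps D-coordinates to U-coordinates.
Expressing b1 in U: b1 = -f1 + 0·f2, so column 1 of P is (-1, 0).
Doing the same for each bj gives P = [[-1, 1], [0, 1]].

[[-1, 1], [0, 1]]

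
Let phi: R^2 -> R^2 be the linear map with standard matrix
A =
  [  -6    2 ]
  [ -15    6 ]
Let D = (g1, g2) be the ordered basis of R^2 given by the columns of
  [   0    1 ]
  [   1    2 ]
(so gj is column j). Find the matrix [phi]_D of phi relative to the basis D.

With P the matrix whose columns are g1, g2, [phi]_D = P^(-1) A P.
Column by column: phi(g1) = A g1 = <2, 6>; its D-coordinates <2, 2> give column 1.
Continuing for each basis vector yields [phi]_D = [[2, 1], [2, -2]].

[[2, 1], [2, -2]]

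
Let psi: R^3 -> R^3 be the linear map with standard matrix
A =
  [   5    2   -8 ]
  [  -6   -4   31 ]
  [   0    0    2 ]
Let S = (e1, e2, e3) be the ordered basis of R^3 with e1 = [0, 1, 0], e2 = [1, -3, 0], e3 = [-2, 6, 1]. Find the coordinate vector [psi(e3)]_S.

[1, -2, 2]

Compute psi(e3) = A e3 = [-6, 19, 2] in standard coordinates.
Then write this in S-coordinates: solve for y in y_1 e1 + ... + y_3 e3 = [-6, 19, 2].
This gives y = [1, -2, 2], which is column 3 of [psi]_S.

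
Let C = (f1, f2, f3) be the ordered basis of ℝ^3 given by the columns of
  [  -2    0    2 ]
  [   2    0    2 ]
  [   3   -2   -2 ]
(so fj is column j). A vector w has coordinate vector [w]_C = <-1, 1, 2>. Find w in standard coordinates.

<6, 2, -9>

By definition w = -f1 + f2 + 2f3.
Summing componentwise gives <6, 2, -9>.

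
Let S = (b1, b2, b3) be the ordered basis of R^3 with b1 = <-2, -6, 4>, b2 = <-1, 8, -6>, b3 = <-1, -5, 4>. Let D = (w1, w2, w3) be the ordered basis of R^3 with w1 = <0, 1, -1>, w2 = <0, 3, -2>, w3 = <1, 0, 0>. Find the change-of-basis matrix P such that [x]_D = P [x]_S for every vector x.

Let M have columns bj and N have columns wj. Then for every x, N [x]_D = x = M [x]_S, so P = N^(-1) M.
Since det N = 1, N^(-1) has integer entries; multiplying gives P = [[0, 2, -2], [-2, 2, -1], [-2, -1, -1]].

[[0, 2, -2], [-2, 2, -1], [-2, -1, -1]]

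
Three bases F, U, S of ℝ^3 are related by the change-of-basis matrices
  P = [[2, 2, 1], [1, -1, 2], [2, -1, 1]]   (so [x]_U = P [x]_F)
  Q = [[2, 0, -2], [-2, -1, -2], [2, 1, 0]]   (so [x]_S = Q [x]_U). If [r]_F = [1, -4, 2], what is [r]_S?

First [r]_U = P [r]_F = [-4, 9, 8].
Then [r]_S = Q [r]_U = [-24, -17, 1].

[-24, -17, 1]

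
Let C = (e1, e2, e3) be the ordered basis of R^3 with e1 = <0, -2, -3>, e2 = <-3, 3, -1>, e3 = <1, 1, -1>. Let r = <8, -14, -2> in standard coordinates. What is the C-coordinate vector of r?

<2, -3, -1>

Write r = c_1 e1 + ... + c_3 e3 and solve for the c_i.
Gaussian elimination on [M | r] yields c = (2, -3, -1).
Check: 2e1 - 3e2 - e3 = <8, -14, -2>.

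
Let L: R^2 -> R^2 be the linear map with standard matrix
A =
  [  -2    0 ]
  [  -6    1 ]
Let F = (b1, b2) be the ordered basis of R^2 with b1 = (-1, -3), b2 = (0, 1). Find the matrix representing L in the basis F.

[[-2, 0], [-3, 1]]

With P the matrix whose columns are b1, b2, [L]_F = P^(-1) A P.
Column by column: L(b1) = A b1 = (2, 3); its F-coordinates (-2, -3) give column 1.
Continuing for each basis vector yields [L]_F = [[-2, 0], [-3, 1]].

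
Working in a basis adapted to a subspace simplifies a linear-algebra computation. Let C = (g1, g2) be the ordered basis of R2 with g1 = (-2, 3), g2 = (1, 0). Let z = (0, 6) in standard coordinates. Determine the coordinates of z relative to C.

Write z = c_1 g1 + c_2 g2 and solve for the c_i.
System: -2c_1 + c_2 = 0, 3c_1 + 0c_2 = 6; solving gives c_1 = 2, c_2 = 4.
Check: 2g1 + 4g2 = (0, 6).

(2, 4)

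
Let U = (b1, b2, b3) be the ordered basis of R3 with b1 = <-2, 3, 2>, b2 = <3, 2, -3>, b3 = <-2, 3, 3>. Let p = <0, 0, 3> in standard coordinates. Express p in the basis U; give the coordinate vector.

We seek scalars with c_1 b1 + ... + c_3 b3 = p; equivalently solve M c = p where the columns of M are b1, ..., b3.
Gaussian elimination on [M | p] yields c = (-3, 0, 3).
Check: -3b1 + 0·b2 + 3b3 = <0, 0, 3>.

<-3, 0, 3>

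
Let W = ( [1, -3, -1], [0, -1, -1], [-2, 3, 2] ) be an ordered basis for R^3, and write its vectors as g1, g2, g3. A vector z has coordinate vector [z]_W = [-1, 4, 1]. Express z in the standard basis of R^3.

z = M [z]_W, where M has columns g1, ..., g3.
Carrying out the matrix-vector product, z = [-3, 2, -1].

[-3, 2, -1]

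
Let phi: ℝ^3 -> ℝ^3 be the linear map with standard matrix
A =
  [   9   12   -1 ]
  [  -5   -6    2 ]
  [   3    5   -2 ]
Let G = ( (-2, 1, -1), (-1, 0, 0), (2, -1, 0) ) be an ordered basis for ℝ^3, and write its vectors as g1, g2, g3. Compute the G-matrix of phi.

The j-th column of [phi]_G is [phi(gj)]_G.
phi(g1) = A g1 = (-5, 2, 1) = -g1 + g2 - 3g3, so column 1 is (-1, 1, -3).
Repeating for g2, g3 and assembling the columns gives [[-1, 3, -1], [1, -1, 2], [-3, -2, 3]].

[[-1, 3, -1], [1, -1, 2], [-3, -2, 3]]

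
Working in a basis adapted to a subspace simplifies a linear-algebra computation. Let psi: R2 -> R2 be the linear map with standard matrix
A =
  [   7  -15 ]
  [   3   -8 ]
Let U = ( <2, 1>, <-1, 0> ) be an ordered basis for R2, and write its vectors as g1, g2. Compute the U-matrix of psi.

[[-2, -3], [-3, 1]]

Let P have columns g1, g2. Then [psi]_U = P^(-1) A P.
Here det P = 1, so P^(-1) is integer; computing A P first and then P^(-1)(A P) gives [[-2, -3], [-3, 1]].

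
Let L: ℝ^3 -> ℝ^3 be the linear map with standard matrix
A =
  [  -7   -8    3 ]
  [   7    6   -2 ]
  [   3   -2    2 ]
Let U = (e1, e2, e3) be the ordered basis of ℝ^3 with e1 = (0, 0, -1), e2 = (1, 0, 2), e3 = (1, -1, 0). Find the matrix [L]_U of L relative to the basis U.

[[0, -3, -1], [-1, 2, 2], [-2, -3, -1]]

The j-th column of [L]_U is [L(ej)]_U.
L(e1) = A e1 = (-3, 2, -2) = 0·e1 - e2 - 2e3, so column 1 is (0, -1, -2).
Repeating for e2, e3 and assembling the columns gives [[0, -3, -1], [-1, 2, 2], [-2, -3, -1]].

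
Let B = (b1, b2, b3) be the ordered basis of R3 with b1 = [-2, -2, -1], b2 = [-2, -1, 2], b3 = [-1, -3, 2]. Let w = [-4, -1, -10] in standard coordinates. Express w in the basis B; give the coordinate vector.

[4, -1, -2]

We seek scalars with c_1 b1 + ... + c_3 b3 = w; equivalently solve M c = w where the columns of M are b1, ..., b3.
Solving this 3x3 system gives c = (4, -1, -2).
Check: 4b1 - b2 - 2b3 = [-4, -1, -10].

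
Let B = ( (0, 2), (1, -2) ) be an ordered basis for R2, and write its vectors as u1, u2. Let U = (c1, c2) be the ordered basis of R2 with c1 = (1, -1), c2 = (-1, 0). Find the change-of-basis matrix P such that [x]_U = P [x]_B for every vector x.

Let M have columns uj and N have columns cj. Then for every x, N [x]_U = x = M [x]_B, so P = N^(-1) M.
Since det N = -1, N^(-1) has integer entries; multiplying gives P = [[-2, 2], [-2, 1]].

[[-2, 2], [-2, 1]]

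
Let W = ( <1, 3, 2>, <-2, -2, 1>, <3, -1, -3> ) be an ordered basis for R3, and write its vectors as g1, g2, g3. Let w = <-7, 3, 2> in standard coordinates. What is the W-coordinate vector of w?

<-3, -4, -4>

We seek scalars with c_1 g1 + ... + c_3 g3 = w; equivalently solve M c = w where the columns of M are g1, ..., g3.
Gaussian elimination on [M | w] yields c = (-3, -4, -4).
Check: -3g1 - 4g2 - 4g3 = <-7, 3, 2>.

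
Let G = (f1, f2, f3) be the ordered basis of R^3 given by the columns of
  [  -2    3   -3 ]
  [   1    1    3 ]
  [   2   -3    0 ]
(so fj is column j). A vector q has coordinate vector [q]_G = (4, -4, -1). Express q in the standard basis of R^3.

(-17, -3, 20)

The coordinates say q = 4f1 - 4f2 - f3; adding the scaled basis vectors gives (-17, -3, 20).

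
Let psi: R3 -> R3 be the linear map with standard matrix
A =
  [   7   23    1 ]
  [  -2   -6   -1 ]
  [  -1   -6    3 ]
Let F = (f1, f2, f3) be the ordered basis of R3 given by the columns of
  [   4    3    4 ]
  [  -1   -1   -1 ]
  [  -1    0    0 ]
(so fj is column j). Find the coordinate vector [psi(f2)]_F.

[-3, 2, 1]

Column 2 of [psi]_F is the F-coordinate vector of psi(f2).
In standard coordinates psi(f2) = A f2 = [-2, 0, 3].
Converting to F: [-2, 0, 3] = -3f1 + 2f2 + f3, so the coordinate vector is [-3, 2, 1].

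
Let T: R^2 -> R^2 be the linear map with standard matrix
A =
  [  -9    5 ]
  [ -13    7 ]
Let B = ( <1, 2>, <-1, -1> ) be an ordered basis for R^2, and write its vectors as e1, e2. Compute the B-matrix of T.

With P the matrix whose columns are e1, e2, [T]_B = P^(-1) A P.
Column by column: T(e1) = A e1 = <1, 1>; its B-coordinates <0, -1> give column 1.
Continuing for each basis vector yields [T]_B = [[0, 2], [-1, -2]].

[[0, 2], [-1, -2]]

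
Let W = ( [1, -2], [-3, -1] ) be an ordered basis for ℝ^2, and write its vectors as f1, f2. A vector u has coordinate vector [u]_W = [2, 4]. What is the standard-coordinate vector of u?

The coordinates say u = 2f1 + 4f2; adding the scaled basis vectors gives [-10, -8].

[-10, -8]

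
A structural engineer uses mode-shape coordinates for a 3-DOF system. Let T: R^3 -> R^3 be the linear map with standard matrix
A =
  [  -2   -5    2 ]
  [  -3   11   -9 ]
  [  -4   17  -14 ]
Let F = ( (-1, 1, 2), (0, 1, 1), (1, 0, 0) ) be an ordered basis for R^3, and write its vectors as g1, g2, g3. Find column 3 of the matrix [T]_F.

(-1, -2, -3)

Column 3 of [T]_F is the F-coordinate vector of T(g3).
In standard coordinates T(g3) = A g3 = (-2, -3, -4).
Converting to F: (-2, -3, -4) = -g1 - 2g2 - 3g3, so the coordinate vector is (-1, -2, -3).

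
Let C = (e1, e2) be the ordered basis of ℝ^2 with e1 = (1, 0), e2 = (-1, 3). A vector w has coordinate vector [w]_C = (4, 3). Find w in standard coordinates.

The coordinates say w = 4e1 + 3e2; adding the scaled basis vectors gives (1, 9).

(1, 9)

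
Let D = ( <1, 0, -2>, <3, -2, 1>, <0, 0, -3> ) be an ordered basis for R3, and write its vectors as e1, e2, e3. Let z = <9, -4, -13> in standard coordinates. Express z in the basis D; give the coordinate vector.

<3, 2, 3>

We seek scalars with c_1 e1 + ... + c_3 e3 = z; equivalently solve M c = z where the columns of M are e1, ..., e3.
Solving this 3x3 system gives c = (3, 2, 3).
Check: 3e1 + 2e2 + 3e3 = <9, -4, -13>.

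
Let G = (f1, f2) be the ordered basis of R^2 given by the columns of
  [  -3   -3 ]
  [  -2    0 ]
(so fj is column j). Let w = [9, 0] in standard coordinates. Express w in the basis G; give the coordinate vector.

We seek scalars with c_1 f1 + c_2 f2 = w; equivalently solve M c = w where the columns of M are f1, f2.
System: -3c_1 - 3c_2 = 9, -2c_1 + 0c_2 = 0; solving gives c_1 = 0, c_2 = -3.
Check: 0·f1 - 3f2 = [9, 0].

[0, -3]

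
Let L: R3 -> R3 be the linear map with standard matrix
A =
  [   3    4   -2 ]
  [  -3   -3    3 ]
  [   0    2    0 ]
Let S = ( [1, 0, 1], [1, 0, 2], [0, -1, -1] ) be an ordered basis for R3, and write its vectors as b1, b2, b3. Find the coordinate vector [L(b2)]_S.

Column 2 of [L]_S is the S-coordinate vector of L(b2).
In standard coordinates L(b2) = A b2 = [-1, 3, 0].
Converting to S: [-1, 3, 0] = b1 - 2b2 - 3b3, so the coordinate vector is [1, -2, -3].

[1, -2, -3]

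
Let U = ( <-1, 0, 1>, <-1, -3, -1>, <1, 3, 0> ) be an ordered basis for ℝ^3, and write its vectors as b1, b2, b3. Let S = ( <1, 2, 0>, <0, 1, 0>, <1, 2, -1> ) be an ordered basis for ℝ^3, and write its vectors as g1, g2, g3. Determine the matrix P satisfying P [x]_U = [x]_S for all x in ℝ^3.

[[0, -2, 1], [2, -1, 1], [-1, 1, 0]]

Let M have columns bj and N have columns gj. Then for every x, N [x]_S = x = M [x]_U, so P = N^(-1) M.
Since det N = -1, N^(-1) has integer entries; multiplying gives P = [[0, -2, 1], [2, -1, 1], [-1, 1, 0]].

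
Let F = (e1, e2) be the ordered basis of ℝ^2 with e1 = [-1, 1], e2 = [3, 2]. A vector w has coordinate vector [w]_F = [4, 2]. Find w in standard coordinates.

By definition w = 4e1 + 2e2.
Summing componentwise gives [2, 8].

[2, 8]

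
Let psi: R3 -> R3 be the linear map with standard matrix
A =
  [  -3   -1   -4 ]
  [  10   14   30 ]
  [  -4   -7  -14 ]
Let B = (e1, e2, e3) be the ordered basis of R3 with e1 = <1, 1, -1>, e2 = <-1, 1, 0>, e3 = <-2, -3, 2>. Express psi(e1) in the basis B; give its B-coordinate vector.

<-3, -3, 0>

Column 1 of [psi]_B is the B-coordinate vector of psi(e1).
In standard coordinates psi(e1) = A e1 = <0, -6, 3>.
Converting to B: <0, -6, 3> = -3e1 - 3e2 + 0·e3, so the coordinate vector is <-3, -3, 0>.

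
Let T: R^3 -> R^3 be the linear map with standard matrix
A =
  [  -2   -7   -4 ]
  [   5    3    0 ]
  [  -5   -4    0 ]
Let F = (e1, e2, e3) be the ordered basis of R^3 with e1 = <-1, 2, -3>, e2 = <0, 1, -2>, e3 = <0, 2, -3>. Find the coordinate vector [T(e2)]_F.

Compute T(e2) = A e2 = <1, 3, -4> in standard coordinates.
Then write this in F-coordinates: solve for y in y_1 e1 + ... + y_3 e3 = <1, 3, -4>.
This gives y = <-1, -1, 3>, which is column 2 of [T]_F.

<-1, -1, 3>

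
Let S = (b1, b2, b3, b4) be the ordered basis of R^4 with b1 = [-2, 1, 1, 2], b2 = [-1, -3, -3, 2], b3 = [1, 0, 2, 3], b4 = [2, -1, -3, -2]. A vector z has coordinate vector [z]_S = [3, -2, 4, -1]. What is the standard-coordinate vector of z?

[-2, 10, 20, 16]

The coordinates say z = 3b1 - 2b2 + 4b3 - b4; adding the scaled basis vectors gives [-2, 10, 20, 16].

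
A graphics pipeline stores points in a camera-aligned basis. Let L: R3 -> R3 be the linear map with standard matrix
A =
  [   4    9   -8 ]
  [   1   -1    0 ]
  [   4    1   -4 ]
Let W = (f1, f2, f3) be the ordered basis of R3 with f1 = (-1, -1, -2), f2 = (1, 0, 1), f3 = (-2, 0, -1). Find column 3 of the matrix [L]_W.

(2, -2, -2)

Compute L(f3) = A f3 = (0, -2, -4) in standard coordinates.
Then write this in W-coordinates: solve for y in y_1 f1 + ... + y_3 f3 = (0, -2, -4).
This gives y = (2, -2, -2), which is column 3 of [L]_W.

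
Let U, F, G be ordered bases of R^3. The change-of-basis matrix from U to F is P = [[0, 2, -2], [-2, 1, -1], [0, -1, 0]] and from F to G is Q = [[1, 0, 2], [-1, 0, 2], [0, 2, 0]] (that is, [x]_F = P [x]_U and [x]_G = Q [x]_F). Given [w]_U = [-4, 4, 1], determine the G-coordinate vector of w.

[-2, -14, 22]

First [w]_F = P [w]_U = [6, 11, -4].
Then [w]_G = Q [w]_F = [-2, -14, 22].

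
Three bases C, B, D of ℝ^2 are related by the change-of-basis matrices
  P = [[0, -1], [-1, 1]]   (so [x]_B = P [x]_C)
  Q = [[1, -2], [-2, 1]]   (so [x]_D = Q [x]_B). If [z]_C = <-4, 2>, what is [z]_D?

Composing the changes, [z]_D = Q P [z]_C.
Q P = [[2, -3], [-1, 3]]; applying this to <-4, 2> gives <-14, 10>.

<-14, 10>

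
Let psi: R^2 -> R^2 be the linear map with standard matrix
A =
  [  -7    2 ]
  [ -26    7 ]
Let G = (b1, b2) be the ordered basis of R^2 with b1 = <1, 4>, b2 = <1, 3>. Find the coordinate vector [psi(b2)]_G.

Compute psi(b2) = A b2 = <-1, -5> in standard coordinates.
Then write this in G-coordinates: solve for y in y_1 b1 + y_2 b2 = <-1, -5>.
This gives y = <-2, 1>, which is column 2 of [psi]_G.

<-2, 1>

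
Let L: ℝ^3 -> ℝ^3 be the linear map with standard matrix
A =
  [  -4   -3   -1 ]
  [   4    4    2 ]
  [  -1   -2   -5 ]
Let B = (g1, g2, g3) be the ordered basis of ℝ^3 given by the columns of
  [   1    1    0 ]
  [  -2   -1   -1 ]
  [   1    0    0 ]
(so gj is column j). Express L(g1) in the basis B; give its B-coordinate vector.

Column 1 of [L]_B is the B-coordinate vector of L(g1).
In standard coordinates L(g1) = A g1 = <1, -2, -2>.
Converting to B: <1, -2, -2> = -2g1 + 3g2 + 3g3, so the coordinate vector is <-2, 3, 3>.

<-2, 3, 3>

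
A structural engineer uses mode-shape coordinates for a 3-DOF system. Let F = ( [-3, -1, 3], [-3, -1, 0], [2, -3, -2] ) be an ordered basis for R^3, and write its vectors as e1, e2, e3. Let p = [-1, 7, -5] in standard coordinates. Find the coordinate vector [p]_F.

[-3, 2, -2]

[p]_F is the unique c with M c = p, where M has columns e1, ..., e3.
Solving this 3x3 system gives c = (-3, 2, -2).
Check: -3e1 + 2e2 - 2e3 = [-1, 7, -5].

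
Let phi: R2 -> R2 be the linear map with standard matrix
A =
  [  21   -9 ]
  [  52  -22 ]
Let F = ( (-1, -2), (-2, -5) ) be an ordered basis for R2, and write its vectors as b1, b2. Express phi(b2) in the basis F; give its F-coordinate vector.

(-3, 0)

Column 2 of [phi]_F is the F-coordinate vector of phi(b2).
In standard coordinates phi(b2) = A b2 = (3, 6).
Converting to F: (3, 6) = -3b1 + 0·b2, so the coordinate vector is (-3, 0).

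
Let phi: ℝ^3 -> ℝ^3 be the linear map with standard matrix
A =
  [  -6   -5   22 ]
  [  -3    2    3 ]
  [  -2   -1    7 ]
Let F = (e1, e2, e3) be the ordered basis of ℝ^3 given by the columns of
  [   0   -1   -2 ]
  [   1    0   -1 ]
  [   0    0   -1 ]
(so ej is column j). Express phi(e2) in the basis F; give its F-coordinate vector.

<1, -2, -2>

Compute phi(e2) = A e2 = <6, 3, 2> in standard coordinates.
Then write this in F-coordinates: solve for y in y_1 e1 + ... + y_3 e3 = <6, 3, 2>.
This gives y = <1, -2, -2>, which is column 2 of [phi]_F.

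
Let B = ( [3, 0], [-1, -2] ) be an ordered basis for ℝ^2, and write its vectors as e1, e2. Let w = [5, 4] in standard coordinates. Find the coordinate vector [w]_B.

[1, -2]

Write w = c_1 e1 + c_2 e2 and solve for the c_i.
System: 3c_1 - c_2 = 5, 0c_1 - 2c_2 = 4; solving gives c_1 = 1, c_2 = -2.
Check: e1 - 2e2 = [5, 4].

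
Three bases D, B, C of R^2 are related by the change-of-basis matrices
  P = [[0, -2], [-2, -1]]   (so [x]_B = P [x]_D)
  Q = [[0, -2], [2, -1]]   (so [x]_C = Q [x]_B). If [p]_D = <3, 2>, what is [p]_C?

<16, 0>

First [p]_B = P [p]_D = <-4, -8>.
Then [p]_C = Q [p]_B = <16, 0>.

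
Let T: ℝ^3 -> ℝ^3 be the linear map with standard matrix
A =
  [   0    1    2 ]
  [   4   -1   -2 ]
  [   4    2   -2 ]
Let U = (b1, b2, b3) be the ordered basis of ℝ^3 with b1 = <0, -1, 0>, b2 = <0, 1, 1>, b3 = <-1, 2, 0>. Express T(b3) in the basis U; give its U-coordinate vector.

Column 3 of [T]_U is the U-coordinate vector of T(b3).
In standard coordinates T(b3) = A b3 = <2, -6, 0>.
Converting to U: <2, -6, 0> = 2b1 + 0·b2 - 2b3, so the coordinate vector is <2, 0, -2>.

<2, 0, -2>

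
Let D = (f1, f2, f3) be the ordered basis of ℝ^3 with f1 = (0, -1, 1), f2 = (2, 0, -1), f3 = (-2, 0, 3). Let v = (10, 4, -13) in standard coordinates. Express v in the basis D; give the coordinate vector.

Write v = c_1 f1 + ... + c_3 f3 and solve for the c_i.
Solving this 3x3 system gives c = (-4, 3, -2).
Check: -4f1 + 3f2 - 2f3 = (10, 4, -13).

(-4, 3, -2)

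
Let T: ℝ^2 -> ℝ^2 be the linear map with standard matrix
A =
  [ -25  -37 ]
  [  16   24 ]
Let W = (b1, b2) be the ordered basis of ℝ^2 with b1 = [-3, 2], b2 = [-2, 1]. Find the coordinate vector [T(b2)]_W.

[-3, -2]

Column 2 of [T]_W is the W-coordinate vector of T(b2).
In standard coordinates T(b2) = A b2 = [13, -8].
Converting to W: [13, -8] = -3b1 - 2b2, so the coordinate vector is [-3, -2].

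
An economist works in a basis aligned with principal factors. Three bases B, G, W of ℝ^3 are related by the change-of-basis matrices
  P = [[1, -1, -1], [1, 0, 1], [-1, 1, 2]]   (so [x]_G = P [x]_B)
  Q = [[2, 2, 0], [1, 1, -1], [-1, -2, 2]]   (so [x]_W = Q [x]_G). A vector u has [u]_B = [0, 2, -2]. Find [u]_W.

[-4, 0, 0]

Composing the changes, [u]_W = Q P [u]_B.
Q P = [[4, -2, 0], [3, -2, -2], [-5, 3, 3]]; applying this to [0, 2, -2] gives [-4, 0, 0].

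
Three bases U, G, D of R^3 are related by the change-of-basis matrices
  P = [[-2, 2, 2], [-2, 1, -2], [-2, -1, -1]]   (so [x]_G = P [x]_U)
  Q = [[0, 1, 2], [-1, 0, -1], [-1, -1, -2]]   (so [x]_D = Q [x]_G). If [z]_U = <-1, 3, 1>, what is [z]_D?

<-1, -8, -9>

Composing the changes, [z]_D = Q P [z]_U.
Q P = [[-6, -1, -4], [4, -1, -1], [8, -1, 2]]; applying this to <-1, 3, 1> gives <-1, -8, -9>.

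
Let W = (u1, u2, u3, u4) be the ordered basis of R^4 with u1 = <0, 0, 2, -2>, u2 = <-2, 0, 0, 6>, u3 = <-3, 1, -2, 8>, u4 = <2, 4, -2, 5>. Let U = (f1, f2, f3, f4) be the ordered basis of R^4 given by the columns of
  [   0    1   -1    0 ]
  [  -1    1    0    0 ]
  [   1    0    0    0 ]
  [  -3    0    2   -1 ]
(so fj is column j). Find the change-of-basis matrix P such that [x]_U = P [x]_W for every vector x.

Let M have columns uj and N have columns fj. Then for every x, N [x]_U = x = M [x]_W, so P = N^(-1) M.
Since det N = -1, N^(-1) has integer entries; multiplying gives P = [[2, 0, -2, -2], [2, 0, -1, 2], [2, 2, 2, 0], [0, -2, 2, 1]].

[[2, 0, -2, -2], [2, 0, -1, 2], [2, 2, 2, 0], [0, -2, 2, 1]]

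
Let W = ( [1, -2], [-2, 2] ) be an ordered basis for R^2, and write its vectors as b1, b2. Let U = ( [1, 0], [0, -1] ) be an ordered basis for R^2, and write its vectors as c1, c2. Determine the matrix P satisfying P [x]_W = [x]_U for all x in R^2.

[[1, -2], [2, -2]]

Column j of P is [bj]_U, since P maps W-coordinates to U-coordinates.
Expressing b1 in U: b1 = c1 + 2c2, so column 1 of P is [1, 2].
Doing the same for each bj gives P = [[1, -2], [2, -2]].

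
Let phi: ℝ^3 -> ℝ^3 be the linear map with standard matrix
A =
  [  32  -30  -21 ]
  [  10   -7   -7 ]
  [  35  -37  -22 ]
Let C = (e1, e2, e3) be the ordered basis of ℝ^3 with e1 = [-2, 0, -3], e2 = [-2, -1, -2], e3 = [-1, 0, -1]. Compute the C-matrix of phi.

[[3, -3, 2], [-1, -1, 3], [-3, 0, 1]]

The j-th column of [phi]_C is [phi(ej)]_C.
phi(e1) = A e1 = [-1, 1, -4] = 3e1 - e2 - 3e3, so column 1 is [3, -1, -3].
Repeating for e2, e3 and assembling the columns gives [[3, -3, 2], [-1, -1, 3], [-3, 0, 1]].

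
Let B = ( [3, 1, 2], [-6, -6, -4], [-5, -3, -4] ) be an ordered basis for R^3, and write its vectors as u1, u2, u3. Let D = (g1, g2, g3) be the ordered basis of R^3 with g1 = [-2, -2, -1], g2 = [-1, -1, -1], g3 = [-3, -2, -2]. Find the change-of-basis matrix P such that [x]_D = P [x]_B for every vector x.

Let M have columns uj and N have columns gj. Then for every x, N [x]_D = x = M [x]_B, so P = N^(-1) M.
Since det N = -1, N^(-1) has integer entries; multiplying gives P = [[1, 2, -1], [1, 2, 1], [-2, 0, 2]].

[[1, 2, -1], [1, 2, 1], [-2, 0, 2]]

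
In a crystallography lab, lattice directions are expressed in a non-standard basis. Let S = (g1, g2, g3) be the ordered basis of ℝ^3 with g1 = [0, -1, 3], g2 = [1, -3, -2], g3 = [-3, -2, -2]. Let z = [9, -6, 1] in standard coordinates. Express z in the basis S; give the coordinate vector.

[1, 3, -2]

We seek scalars with c_1 g1 + ... + c_3 g3 = z; equivalently solve M c = z where the columns of M are g1, ..., g3.
Gaussian elimination on [M | z] yields c = (1, 3, -2).
Check: g1 + 3g2 - 2g3 = [9, -6, 1].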